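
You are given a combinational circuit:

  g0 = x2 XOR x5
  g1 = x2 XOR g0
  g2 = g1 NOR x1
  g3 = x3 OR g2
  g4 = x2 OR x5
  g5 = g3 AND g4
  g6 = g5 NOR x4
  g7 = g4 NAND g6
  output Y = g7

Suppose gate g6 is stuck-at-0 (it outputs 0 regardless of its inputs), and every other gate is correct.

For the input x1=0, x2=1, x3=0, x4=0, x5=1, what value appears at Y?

1

Propagate with g6 forced: g0=0, g1=1, g2=0, g3=0, g4=1, g5=0, g6=0 [stuck-at-0], g7=1.
So Y = 1. (Without the fault it would be 0.)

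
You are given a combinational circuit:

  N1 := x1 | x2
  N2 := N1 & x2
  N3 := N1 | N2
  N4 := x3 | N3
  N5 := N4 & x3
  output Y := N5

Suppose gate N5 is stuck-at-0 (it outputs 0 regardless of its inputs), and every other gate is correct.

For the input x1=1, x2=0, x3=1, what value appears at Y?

Propagate with N5 forced: N1=1, N2=0, N3=1, N4=1, N5=0 [stuck-at-0].
So Y = 0. (Without the fault it would be 1.)

0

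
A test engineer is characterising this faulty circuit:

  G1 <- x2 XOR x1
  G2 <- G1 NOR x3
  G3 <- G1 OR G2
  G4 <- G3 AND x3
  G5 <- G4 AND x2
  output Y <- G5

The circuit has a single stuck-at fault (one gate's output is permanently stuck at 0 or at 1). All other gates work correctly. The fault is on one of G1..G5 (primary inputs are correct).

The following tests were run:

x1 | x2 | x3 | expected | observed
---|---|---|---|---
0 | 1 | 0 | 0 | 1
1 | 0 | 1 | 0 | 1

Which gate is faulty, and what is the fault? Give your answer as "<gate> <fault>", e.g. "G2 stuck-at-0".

Fault-free values for test 1 (x1=0, x2=1, x3=0): G1=1, G2=0, G3=1, G4=0, G5=0, giving Y=0. Observed 1.
Test 1: faults giving observed 1 are {G4 stuck-at-1, G5 stuck-at-1}.
Test 2 (x1=1, x2=0, x3=1): fault-free G1=1, G2=0, G3=1, G4=1, G5=0 → 0; observed 1. Eliminates G4 stuck-at-1.
Only G5 stuck-at-1 is consistent with every test.

G5 stuck-at-1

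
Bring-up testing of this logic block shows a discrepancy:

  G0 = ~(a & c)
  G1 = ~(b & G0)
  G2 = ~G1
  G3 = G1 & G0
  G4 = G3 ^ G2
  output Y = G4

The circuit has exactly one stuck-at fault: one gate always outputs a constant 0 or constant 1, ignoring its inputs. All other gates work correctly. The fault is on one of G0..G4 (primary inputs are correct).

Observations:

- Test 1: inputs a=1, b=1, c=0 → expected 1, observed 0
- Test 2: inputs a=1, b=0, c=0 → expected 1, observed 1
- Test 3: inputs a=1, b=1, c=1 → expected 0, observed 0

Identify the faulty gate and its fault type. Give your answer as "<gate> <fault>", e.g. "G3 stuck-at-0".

G2 stuck-at-0

Fault-free values for test 1 (a=1, b=1, c=0): G0=1, G1=0, G2=1, G3=0, G4=1, giving Y=1. Observed 0.
Test 1: faults giving observed 0 are {G0 stuck-at-0, G2 stuck-at-0, G3 stuck-at-1, G4 stuck-at-0}.
Test 2 (a=1, b=0, c=0): fault-free G0=1, G1=1, G2=0, G3=1, G4=1 → 1; observed 1. Eliminates G0 stuck-at-0, G4 stuck-at-0.
Test 3 (a=1, b=1, c=1): fault-free G0=0, G1=1, G2=0, G3=0, G4=0 → 0; observed 0. Eliminates G3 stuck-at-1.
Only G2 stuck-at-0 is consistent with every test.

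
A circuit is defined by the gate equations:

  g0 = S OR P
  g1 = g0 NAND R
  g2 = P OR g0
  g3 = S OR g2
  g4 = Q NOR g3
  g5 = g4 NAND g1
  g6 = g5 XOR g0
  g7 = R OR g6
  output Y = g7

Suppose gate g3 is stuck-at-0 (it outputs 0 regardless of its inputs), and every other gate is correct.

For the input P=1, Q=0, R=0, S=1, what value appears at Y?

Propagate with g3 forced: g0=1, g1=1, g2=1, g3=0 [stuck-at-0], g4=1, g5=0, g6=1, g7=1.
So Y = 1. (Without the fault it would be 0.)

1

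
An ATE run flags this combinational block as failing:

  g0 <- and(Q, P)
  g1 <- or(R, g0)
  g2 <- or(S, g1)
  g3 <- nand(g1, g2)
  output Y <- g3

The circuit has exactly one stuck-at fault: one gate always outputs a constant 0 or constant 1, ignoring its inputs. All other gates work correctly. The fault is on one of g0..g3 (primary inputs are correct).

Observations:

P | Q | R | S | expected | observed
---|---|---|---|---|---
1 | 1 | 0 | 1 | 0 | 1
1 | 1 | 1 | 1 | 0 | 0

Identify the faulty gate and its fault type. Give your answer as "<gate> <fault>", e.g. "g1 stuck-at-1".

g0 stuck-at-0

Fault-free values for test 1 (P=1, Q=1, R=0, S=1): g0=1, g1=1, g2=1, g3=0, giving Y=0. Observed 1.
Test 1: faults giving observed 1 are {g0 stuck-at-0, g1 stuck-at-0, g2 stuck-at-0, g3 stuck-at-1}.
Test 2 (P=1, Q=1, R=1, S=1): fault-free g0=1, g1=1, g2=1, g3=0 → 0; observed 0. Eliminates g1 stuck-at-0, g2 stuck-at-0, g3 stuck-at-1.
Only g0 stuck-at-0 is consistent with every test.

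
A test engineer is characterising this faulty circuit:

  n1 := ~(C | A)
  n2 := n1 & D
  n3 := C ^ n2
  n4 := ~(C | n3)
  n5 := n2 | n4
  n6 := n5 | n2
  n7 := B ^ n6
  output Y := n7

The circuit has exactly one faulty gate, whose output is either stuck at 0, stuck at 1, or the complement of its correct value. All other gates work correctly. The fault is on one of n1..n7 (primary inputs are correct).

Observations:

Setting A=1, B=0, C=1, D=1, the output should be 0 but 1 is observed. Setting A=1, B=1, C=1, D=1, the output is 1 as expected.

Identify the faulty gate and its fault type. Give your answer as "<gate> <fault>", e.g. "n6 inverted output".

n7 stuck-at-1

Fault-free values for test 1 (A=1, B=0, C=1, D=1): n1=0, n2=0, n3=1, n4=0, n5=0, n6=0, n7=0, giving Y=0. Observed 1.
Test 1: faults giving observed 1 are {n1 stuck-at-1, n1 inverted output, n2 stuck-at-1, n2 inverted output, n4 stuck-at-1, n4 inverted output, n5 stuck-at-1, n5 inverted output, n6 stuck-at-1, n6 inverted output, n7 stuck-at-1, n7 inverted output}.
Test 2 (A=1, B=1, C=1, D=1): fault-free n1=0, n2=0, n3=1, n4=0, n5=0, n6=0, n7=1 → 1; observed 1. Eliminates n1 stuck-at-1, n1 inverted output, n2 stuck-at-1, n2 inverted output, n4 stuck-at-1, n4 inverted output, n5 stuck-at-1, n5 inverted output, n6 stuck-at-1, n6 inverted output, n7 inverted output.
Only n7 stuck-at-1 is consistent with every test.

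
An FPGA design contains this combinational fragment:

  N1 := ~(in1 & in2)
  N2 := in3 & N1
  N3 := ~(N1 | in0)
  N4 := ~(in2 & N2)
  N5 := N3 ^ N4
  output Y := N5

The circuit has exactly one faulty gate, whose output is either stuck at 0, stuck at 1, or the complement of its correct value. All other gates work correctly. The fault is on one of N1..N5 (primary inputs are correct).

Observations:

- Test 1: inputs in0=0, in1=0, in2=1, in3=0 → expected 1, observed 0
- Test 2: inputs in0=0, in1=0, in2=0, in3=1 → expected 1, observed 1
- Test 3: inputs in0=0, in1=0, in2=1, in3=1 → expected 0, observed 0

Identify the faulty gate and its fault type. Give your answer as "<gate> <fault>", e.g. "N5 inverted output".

Fault-free values for test 1 (in0=0, in1=0, in2=1, in3=0): N1=1, N2=0, N3=0, N4=1, N5=1, giving Y=1. Observed 0.
Test 1: faults giving observed 0 are {N1 stuck-at-0, N1 inverted output, N2 stuck-at-1, N2 inverted output, N3 stuck-at-1, N3 inverted output, N4 stuck-at-0, N4 inverted output, N5 stuck-at-0, N5 inverted output}.
Test 2 (in0=0, in1=0, in2=0, in3=1): fault-free N1=1, N2=1, N3=0, N4=1, N5=1 → 1; observed 1. Eliminates N1 stuck-at-0, N1 inverted output, N3 stuck-at-1, N3 inverted output, N4 stuck-at-0, N4 inverted output, N5 stuck-at-0, N5 inverted output.
Test 3 (in0=0, in1=0, in2=1, in3=1): fault-free N1=1, N2=1, N3=0, N4=0, N5=0 → 0; observed 0. Eliminates N2 inverted output.
Only N2 stuck-at-1 is consistent with every test.

N2 stuck-at-1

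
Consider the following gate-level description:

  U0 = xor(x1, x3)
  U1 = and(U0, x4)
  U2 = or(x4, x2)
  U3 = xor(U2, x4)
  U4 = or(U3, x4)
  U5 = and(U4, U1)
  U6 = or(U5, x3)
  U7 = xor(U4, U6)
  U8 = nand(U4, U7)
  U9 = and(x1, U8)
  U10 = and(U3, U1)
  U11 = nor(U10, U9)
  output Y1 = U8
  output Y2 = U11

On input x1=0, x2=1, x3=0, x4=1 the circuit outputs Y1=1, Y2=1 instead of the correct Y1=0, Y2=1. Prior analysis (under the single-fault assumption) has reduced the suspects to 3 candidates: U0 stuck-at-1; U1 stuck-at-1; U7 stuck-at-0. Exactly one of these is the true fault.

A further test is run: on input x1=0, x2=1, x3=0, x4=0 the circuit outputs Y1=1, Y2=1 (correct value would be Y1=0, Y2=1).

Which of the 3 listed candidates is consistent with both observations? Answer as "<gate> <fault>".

Evaluate each candidate on input x1=0, x2=1, x3=0, x4=0:
  U0 stuck-at-1: U0=1 [stuck-at-1], U1=0, U2=1, U3=1, U4=1, U5=0, U6=0, U7=1, U8=0, U9=0, U10=0, U11=1 → Y1=0, Y2=1 — eliminated
  U1 stuck-at-1: U0=0, U1=1 [stuck-at-1], U2=1, U3=1, U4=1, U5=1, U6=1, U7=0, U8=1, U9=0, U10=1, U11=0 → Y1=1, Y2=0 — eliminated
  U7 stuck-at-0: U0=0, U1=0, U2=1, U3=1, U4=1, U5=0, U6=0, U7=0 [stuck-at-0], U8=1, U9=0, U10=0, U11=1 → Y1=1, Y2=1 — matches
Only U7 stuck-at-0 reproduces the observed Y1=1, Y2=1.

U7 stuck-at-0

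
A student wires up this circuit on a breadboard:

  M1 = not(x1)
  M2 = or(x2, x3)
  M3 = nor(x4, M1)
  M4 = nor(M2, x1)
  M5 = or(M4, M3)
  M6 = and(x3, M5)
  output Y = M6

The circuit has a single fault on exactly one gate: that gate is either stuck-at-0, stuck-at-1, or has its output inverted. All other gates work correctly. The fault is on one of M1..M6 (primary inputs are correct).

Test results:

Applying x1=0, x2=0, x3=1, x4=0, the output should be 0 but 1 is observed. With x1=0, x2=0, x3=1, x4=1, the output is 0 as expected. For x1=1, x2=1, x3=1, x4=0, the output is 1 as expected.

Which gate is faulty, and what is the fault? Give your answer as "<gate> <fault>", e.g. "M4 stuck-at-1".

Fault-free values for test 1 (x1=0, x2=0, x3=1, x4=0): M1=1, M2=1, M3=0, M4=0, M5=0, M6=0, giving Y=0. Observed 1.
Test 1: faults giving observed 1 are {M1 stuck-at-0, M1 inverted output, M2 stuck-at-0, M2 inverted output, M3 stuck-at-1, M3 inverted output, M4 stuck-at-1, M4 inverted output, M5 stuck-at-1, M5 inverted output, M6 stuck-at-1, M6 inverted output}.
Test 2 (x1=0, x2=0, x3=1, x4=1): fault-free M1=1, M2=1, M3=0, M4=0, M5=0, M6=0 → 0; observed 0. Eliminates M2 stuck-at-0, M2 inverted output, M3 stuck-at-1, M3 inverted output, M4 stuck-at-1, M4 inverted output, M5 stuck-at-1, M5 inverted output, M6 stuck-at-1, M6 inverted output.
Test 3 (x1=1, x2=1, x3=1, x4=0): fault-free M1=0, M2=1, M3=1, M4=0, M5=1, M6=1 → 1; observed 1. Eliminates M1 inverted output.
Only M1 stuck-at-0 is consistent with every test.

M1 stuck-at-0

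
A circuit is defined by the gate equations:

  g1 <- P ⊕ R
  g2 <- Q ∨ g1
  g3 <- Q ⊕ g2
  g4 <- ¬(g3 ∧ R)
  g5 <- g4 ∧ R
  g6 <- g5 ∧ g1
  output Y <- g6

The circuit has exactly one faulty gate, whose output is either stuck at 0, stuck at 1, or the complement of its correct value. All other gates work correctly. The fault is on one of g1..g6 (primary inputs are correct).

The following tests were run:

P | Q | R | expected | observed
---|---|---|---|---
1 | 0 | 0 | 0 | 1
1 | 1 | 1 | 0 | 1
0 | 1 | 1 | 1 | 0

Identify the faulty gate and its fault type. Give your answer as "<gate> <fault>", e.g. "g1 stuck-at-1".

g6 inverted output

Fault-free values for test 1 (P=1, Q=0, R=0): g1=1, g2=1, g3=1, g4=1, g5=0, g6=0, giving Y=0. Observed 1.
Test 1: faults giving observed 1 are {g5 stuck-at-1, g5 inverted output, g6 stuck-at-1, g6 inverted output}.
Test 2 (P=1, Q=1, R=1): fault-free g1=0, g2=1, g3=0, g4=1, g5=1, g6=0 → 0; observed 1. Eliminates g5 stuck-at-1, g5 inverted output.
Test 3 (P=0, Q=1, R=1): fault-free g1=1, g2=1, g3=0, g4=1, g5=1, g6=1 → 1; observed 0. Eliminates g6 stuck-at-1.
Only g6 inverted output is consistent with every test.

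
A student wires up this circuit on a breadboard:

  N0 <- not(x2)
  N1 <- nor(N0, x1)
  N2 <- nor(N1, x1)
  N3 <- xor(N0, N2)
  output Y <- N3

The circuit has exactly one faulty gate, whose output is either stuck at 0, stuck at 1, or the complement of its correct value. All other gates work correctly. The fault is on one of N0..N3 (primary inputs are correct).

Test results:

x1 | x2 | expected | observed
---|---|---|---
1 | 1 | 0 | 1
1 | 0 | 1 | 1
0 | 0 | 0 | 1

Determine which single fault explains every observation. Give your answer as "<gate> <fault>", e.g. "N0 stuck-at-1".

Fault-free values for test 1 (x1=1, x2=1): N0=0, N1=0, N2=0, N3=0, giving Y=0. Observed 1.
Test 1: faults giving observed 1 are {N0 stuck-at-1, N0 inverted output, N2 stuck-at-1, N2 inverted output, N3 stuck-at-1, N3 inverted output}.
Test 2 (x1=1, x2=0): fault-free N0=1, N1=0, N2=0, N3=1 → 1; observed 1. Eliminates N0 inverted output, N2 stuck-at-1, N2 inverted output, N3 inverted output.
Test 3 (x1=0, x2=0): fault-free N0=1, N1=0, N2=1, N3=0 → 0; observed 1. Eliminates N0 stuck-at-1.
Only N3 stuck-at-1 is consistent with every test.

N3 stuck-at-1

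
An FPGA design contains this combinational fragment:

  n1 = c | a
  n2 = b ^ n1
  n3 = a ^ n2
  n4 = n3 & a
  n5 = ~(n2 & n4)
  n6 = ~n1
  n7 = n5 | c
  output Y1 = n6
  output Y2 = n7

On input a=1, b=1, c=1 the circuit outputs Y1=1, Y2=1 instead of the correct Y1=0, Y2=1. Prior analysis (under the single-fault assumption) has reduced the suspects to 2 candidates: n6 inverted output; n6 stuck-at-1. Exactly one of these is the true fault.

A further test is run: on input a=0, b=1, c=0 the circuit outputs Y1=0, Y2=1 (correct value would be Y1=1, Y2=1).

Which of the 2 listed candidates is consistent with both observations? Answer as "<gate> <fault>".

n6 inverted output

Evaluate each candidate on input a=0, b=1, c=0:
  n6 inverted output: n1=0, n2=1, n3=1, n4=0, n5=1, n6=0 [inverted output], n7=1 → Y1=0, Y2=1 — matches
  n6 stuck-at-1: n1=0, n2=1, n3=1, n4=0, n5=1, n6=1 [stuck-at-1], n7=1 → Y1=1, Y2=1 — eliminated
Only n6 inverted output reproduces the observed Y1=0, Y2=1.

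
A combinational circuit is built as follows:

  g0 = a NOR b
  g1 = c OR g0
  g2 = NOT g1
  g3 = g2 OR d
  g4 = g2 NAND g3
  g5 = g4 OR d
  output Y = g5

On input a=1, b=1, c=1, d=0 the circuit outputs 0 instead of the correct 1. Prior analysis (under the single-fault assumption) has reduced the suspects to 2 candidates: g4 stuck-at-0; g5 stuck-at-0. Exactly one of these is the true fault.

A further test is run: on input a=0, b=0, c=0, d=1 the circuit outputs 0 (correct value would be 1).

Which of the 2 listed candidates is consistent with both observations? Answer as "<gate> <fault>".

g5 stuck-at-0

Evaluate each candidate on input a=0, b=0, c=0, d=1:
  g4 stuck-at-0: g0=1, g1=1, g2=0, g3=1, g4=0 [stuck-at-0], g5=1 → 1 — eliminated
  g5 stuck-at-0: g0=1, g1=1, g2=0, g3=1, g4=1, g5=0 [stuck-at-0] → 0 — matches
Only g5 stuck-at-0 reproduces the observed 0.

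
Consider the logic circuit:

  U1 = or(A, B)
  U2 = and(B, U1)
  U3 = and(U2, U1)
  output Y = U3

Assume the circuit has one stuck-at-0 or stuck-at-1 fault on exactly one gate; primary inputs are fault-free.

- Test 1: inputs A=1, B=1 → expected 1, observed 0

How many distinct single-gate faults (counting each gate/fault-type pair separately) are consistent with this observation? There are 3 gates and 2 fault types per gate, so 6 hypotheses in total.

3

Fault-free: U1=1, U2=1, U3=1 → 1. Observed 0.
  U1 stuck-at-0: output 0 ✓
  U1 stuck-at-1: output 1 ✗
  U2 stuck-at-0: output 0 ✓
  U2 stuck-at-1: output 1 ✗
  U3 stuck-at-0: output 0 ✓
  U3 stuck-at-1: output 1 ✗
Consistent faults: {U1 stuck-at-0, U2 stuck-at-0, U3 stuck-at-0} — 3 in all.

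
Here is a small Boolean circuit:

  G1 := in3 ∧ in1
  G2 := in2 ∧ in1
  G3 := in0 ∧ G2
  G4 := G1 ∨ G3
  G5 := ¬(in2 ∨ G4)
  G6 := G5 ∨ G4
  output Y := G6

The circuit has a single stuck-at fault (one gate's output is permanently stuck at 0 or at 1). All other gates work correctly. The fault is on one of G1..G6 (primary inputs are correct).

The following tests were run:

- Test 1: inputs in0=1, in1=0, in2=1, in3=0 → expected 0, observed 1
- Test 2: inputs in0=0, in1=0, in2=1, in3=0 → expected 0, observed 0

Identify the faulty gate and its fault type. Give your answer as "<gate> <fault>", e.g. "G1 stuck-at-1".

G2 stuck-at-1

Fault-free values for test 1 (in0=1, in1=0, in2=1, in3=0): G1=0, G2=0, G3=0, G4=0, G5=0, G6=0, giving Y=0. Observed 1.
Test 1: faults giving observed 1 are {G1 stuck-at-1, G2 stuck-at-1, G3 stuck-at-1, G4 stuck-at-1, G5 stuck-at-1, G6 stuck-at-1}.
Test 2 (in0=0, in1=0, in2=1, in3=0): fault-free G1=0, G2=0, G3=0, G4=0, G5=0, G6=0 → 0; observed 0. Eliminates G1 stuck-at-1, G3 stuck-at-1, G4 stuck-at-1, G5 stuck-at-1, G6 stuck-at-1.
Only G2 stuck-at-1 is consistent with every test.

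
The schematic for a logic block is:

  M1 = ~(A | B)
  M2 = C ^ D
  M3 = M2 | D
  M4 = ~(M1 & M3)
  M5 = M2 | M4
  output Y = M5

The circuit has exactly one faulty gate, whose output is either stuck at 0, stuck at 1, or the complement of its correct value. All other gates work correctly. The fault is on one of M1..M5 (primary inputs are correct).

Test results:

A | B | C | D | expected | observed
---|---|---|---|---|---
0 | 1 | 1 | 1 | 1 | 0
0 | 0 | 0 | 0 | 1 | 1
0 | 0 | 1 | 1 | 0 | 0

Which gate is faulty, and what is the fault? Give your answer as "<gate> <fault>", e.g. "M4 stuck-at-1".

M1 stuck-at-1

Fault-free values for test 1 (A=0, B=1, C=1, D=1): M1=0, M2=0, M3=1, M4=1, M5=1, giving Y=1. Observed 0.
Test 1: faults giving observed 0 are {M1 stuck-at-1, M1 inverted output, M4 stuck-at-0, M4 inverted output, M5 stuck-at-0, M5 inverted output}.
Test 2 (A=0, B=0, C=0, D=0): fault-free M1=1, M2=0, M3=0, M4=1, M5=1 → 1; observed 1. Eliminates M4 stuck-at-0, M4 inverted output, M5 stuck-at-0, M5 inverted output.
Test 3 (A=0, B=0, C=1, D=1): fault-free M1=1, M2=0, M3=1, M4=0, M5=0 → 0; observed 0. Eliminates M1 inverted output.
Only M1 stuck-at-1 is consistent with every test.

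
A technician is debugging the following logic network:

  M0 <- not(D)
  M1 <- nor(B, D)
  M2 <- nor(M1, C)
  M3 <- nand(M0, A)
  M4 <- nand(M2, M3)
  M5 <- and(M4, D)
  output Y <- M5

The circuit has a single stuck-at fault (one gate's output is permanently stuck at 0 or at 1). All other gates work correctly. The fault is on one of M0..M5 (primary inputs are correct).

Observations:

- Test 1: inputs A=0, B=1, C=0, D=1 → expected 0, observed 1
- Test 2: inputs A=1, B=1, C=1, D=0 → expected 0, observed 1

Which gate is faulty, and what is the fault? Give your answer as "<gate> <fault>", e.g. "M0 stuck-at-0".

M5 stuck-at-1

Fault-free values for test 1 (A=0, B=1, C=0, D=1): M0=0, M1=0, M2=1, M3=1, M4=0, M5=0, giving Y=0. Observed 1.
Test 1: faults giving observed 1 are {M1 stuck-at-1, M2 stuck-at-0, M3 stuck-at-0, M4 stuck-at-1, M5 stuck-at-1}.
Test 2 (A=1, B=1, C=1, D=0): fault-free M0=1, M1=0, M2=0, M3=0, M4=1, M5=0 → 0; observed 1. Eliminates M1 stuck-at-1, M2 stuck-at-0, M3 stuck-at-0, M4 stuck-at-1.
Only M5 stuck-at-1 is consistent with every test.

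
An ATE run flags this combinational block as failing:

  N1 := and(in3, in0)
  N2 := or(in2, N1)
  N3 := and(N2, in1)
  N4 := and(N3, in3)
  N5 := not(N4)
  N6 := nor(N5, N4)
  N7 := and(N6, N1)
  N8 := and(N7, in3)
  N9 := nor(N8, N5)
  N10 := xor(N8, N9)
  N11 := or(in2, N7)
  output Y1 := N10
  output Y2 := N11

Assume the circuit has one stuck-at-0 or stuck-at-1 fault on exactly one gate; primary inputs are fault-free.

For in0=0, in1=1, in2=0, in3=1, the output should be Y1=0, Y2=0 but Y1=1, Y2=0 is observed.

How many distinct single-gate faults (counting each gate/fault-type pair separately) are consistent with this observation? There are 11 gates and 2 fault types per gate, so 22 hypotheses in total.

Fault-free: N1=0, N2=0, N3=0, N4=0, N5=1, N6=0, N7=0, N8=0, N9=0, N10=0, N11=0 → Y1=0, Y2=0. Observed Y1=1, Y2=0.
  N1: stuck-at-1 ✓; others ✗
  N2: stuck-at-1 ✓; others ✗
  N3: stuck-at-1 ✓; others ✗
  N4: stuck-at-1 ✓; others ✗
  N5: stuck-at-0 ✓; others ✗
  N6: none of the 2 fault types match ✗
  N7: none of the 2 fault types match ✗
  N8: stuck-at-1 ✓; others ✗
  N9: stuck-at-1 ✓; others ✗
  N10: stuck-at-1 ✓; others ✗
  N11: none of the 2 fault types match ✗
Consistent faults: {N1 stuck-at-1, N2 stuck-at-1, N3 stuck-at-1, N4 stuck-at-1, N5 stuck-at-0, N8 stuck-at-1, N9 stuck-at-1, N10 stuck-at-1} — 8 in all.

8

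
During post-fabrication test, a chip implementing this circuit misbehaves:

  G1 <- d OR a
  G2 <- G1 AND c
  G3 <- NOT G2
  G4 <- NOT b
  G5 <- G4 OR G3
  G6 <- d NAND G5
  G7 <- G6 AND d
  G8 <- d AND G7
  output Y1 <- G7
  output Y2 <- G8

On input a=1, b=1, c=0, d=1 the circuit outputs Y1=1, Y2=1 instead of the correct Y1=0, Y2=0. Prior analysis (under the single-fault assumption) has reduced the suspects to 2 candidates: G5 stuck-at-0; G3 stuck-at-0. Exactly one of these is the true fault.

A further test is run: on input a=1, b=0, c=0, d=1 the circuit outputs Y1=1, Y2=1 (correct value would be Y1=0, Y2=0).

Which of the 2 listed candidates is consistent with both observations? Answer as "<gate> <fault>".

Evaluate each candidate on input a=1, b=0, c=0, d=1:
  G5 stuck-at-0: G1=1, G2=0, G3=1, G4=1, G5=0 [stuck-at-0], G6=1, G7=1, G8=1 → Y1=1, Y2=1 — matches
  G3 stuck-at-0: G1=1, G2=0, G3=0 [stuck-at-0], G4=1, G5=1, G6=0, G7=0, G8=0 → Y1=0, Y2=0 — eliminated
Only G5 stuck-at-0 reproduces the observed Y1=1, Y2=1.

G5 stuck-at-0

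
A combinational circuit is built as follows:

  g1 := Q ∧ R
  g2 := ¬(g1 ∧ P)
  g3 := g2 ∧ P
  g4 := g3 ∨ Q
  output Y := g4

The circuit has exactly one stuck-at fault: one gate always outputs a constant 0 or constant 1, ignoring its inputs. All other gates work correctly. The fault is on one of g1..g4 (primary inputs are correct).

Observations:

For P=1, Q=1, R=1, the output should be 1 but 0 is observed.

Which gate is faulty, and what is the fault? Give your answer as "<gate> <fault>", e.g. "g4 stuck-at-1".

Fault-free values for test 1 (P=1, Q=1, R=1): g1=1, g2=0, g3=0, g4=1, giving Y=1. Observed 0.
Test 1: faults giving observed 0 are {g4 stuck-at-0}.
Only g4 stuck-at-0 is consistent with every test.

g4 stuck-at-0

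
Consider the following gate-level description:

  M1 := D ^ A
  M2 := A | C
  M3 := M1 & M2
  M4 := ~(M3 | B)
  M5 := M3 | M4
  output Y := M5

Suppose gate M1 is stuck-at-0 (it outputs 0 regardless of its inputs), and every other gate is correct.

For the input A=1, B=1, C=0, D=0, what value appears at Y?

Propagate with M1 forced: M1=0 [stuck-at-0], M2=1, M3=0, M4=0, M5=0.
So Y = 0. (Without the fault it would be 1.)

0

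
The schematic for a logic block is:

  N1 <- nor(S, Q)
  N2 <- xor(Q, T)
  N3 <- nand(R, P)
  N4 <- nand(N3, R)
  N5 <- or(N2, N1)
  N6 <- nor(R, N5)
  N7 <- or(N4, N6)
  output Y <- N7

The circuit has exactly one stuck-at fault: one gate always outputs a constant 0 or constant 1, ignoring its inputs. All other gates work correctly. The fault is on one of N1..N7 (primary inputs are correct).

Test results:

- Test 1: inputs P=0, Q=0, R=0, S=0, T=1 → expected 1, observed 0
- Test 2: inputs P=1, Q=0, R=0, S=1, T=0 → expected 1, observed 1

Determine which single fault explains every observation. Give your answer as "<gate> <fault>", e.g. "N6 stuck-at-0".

Fault-free values for test 1 (P=0, Q=0, R=0, S=0, T=1): N1=1, N2=1, N3=1, N4=1, N5=1, N6=0, N7=1, giving Y=1. Observed 0.
Test 1: faults giving observed 0 are {N4 stuck-at-0, N7 stuck-at-0}.
Test 2 (P=1, Q=0, R=0, S=1, T=0): fault-free N1=0, N2=0, N3=1, N4=1, N5=0, N6=1, N7=1 → 1; observed 1. Eliminates N7 stuck-at-0.
Only N4 stuck-at-0 is consistent with every test.

N4 stuck-at-0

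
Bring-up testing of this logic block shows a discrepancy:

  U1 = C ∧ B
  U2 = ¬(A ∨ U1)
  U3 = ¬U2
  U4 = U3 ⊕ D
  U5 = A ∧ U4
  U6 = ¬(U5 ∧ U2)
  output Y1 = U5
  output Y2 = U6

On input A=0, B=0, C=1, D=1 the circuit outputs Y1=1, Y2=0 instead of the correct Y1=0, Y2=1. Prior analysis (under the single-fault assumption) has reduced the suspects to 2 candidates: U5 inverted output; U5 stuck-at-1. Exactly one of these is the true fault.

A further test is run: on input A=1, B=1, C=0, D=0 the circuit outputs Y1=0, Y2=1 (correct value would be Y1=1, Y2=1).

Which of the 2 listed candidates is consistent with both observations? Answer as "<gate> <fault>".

Evaluate each candidate on input A=1, B=1, C=0, D=0:
  U5 inverted output: U1=0, U2=0, U3=1, U4=1, U5=0 [inverted output], U6=1 → Y1=0, Y2=1 — matches
  U5 stuck-at-1: U1=0, U2=0, U3=1, U4=1, U5=1 [stuck-at-1], U6=1 → Y1=1, Y2=1 — eliminated
Only U5 inverted output reproduces the observed Y1=0, Y2=1.

U5 inverted output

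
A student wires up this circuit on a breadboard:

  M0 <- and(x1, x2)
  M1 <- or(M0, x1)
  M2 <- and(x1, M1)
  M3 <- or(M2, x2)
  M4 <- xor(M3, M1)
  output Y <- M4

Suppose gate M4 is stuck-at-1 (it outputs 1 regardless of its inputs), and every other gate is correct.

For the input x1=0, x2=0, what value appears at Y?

1

Propagate with M4 forced: M0=0, M1=0, M2=0, M3=0, M4=1 [stuck-at-1].
So Y = 1. (Without the fault it would be 0.)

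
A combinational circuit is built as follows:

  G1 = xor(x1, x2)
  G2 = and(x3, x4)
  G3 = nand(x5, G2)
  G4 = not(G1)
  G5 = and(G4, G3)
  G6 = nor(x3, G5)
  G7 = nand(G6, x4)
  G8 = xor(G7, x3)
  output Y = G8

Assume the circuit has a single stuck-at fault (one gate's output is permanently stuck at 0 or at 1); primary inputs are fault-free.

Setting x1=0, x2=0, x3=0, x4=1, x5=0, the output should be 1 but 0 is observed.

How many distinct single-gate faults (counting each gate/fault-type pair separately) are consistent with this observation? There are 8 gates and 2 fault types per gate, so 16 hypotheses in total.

7

Fault-free: G1=0, G2=0, G3=1, G4=1, G5=1, G6=0, G7=1, G8=1 → 1. Observed 0.
  G1: stuck-at-1 ✓; others ✗
  G2: none of the 2 fault types match ✗
  G3: stuck-at-0 ✓; others ✗
  G4: stuck-at-0 ✓; others ✗
  G5: stuck-at-0 ✓; others ✗
  G6: stuck-at-1 ✓; others ✗
  G7: stuck-at-0 ✓; others ✗
  G8: stuck-at-0 ✓; others ✗
Consistent faults: {G1 stuck-at-1, G3 stuck-at-0, G4 stuck-at-0, G5 stuck-at-0, G6 stuck-at-1, G7 stuck-at-0, G8 stuck-at-0} — 7 in all.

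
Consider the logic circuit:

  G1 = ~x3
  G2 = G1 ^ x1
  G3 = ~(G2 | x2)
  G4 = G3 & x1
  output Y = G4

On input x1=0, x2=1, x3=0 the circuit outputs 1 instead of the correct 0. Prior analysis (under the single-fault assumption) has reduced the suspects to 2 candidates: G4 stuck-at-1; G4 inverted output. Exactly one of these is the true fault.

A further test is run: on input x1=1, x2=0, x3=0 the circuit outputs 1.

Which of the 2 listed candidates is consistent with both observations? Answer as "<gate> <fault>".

Evaluate each candidate on input x1=1, x2=0, x3=0:
  G4 stuck-at-1: G1=1, G2=0, G3=1, G4=1 [stuck-at-1] → 1 — matches
  G4 inverted output: G1=1, G2=0, G3=1, G4=0 [inverted output] → 0 — eliminated
Only G4 stuck-at-1 reproduces the observed 1.

G4 stuck-at-1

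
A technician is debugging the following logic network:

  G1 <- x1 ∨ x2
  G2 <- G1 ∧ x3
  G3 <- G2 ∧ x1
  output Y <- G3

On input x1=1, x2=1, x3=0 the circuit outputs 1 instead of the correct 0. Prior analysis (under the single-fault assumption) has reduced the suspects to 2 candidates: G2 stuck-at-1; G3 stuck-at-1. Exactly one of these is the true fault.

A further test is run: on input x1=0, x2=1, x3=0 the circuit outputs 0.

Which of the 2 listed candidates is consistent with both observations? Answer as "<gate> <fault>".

G2 stuck-at-1

Evaluate each candidate on input x1=0, x2=1, x3=0:
  G2 stuck-at-1: G1=1, G2=1 [stuck-at-1], G3=0 → 0 — matches
  G3 stuck-at-1: G1=1, G2=0, G3=1 [stuck-at-1] → 1 — eliminated
Only G2 stuck-at-1 reproduces the observed 0.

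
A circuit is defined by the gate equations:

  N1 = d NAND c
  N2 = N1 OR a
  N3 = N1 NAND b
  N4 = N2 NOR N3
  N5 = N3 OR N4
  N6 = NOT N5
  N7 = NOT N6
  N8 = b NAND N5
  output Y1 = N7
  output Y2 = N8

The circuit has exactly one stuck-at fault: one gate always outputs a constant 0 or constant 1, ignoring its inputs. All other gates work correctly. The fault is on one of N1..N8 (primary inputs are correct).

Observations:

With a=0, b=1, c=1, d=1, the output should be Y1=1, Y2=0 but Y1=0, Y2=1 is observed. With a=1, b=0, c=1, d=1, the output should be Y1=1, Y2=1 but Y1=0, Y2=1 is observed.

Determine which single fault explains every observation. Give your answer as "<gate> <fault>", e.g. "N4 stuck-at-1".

N5 stuck-at-0

Fault-free values for test 1 (a=0, b=1, c=1, d=1): N1=0, N2=0, N3=1, N4=0, N5=1, N6=0, N7=1, N8=0, giving Y1=1, Y2=0. Observed Y1=0, Y2=1.
Test 1: faults giving observed Y1=0, Y2=1 are {N1 stuck-at-1, N5 stuck-at-0}.
Test 2 (a=1, b=0, c=1, d=1): fault-free N1=0, N2=1, N3=1, N4=0, N5=1, N6=0, N7=1, N8=1 → Y1=1, Y2=1; observed Y1=0, Y2=1. Eliminates N1 stuck-at-1.
Only N5 stuck-at-0 is consistent with every test.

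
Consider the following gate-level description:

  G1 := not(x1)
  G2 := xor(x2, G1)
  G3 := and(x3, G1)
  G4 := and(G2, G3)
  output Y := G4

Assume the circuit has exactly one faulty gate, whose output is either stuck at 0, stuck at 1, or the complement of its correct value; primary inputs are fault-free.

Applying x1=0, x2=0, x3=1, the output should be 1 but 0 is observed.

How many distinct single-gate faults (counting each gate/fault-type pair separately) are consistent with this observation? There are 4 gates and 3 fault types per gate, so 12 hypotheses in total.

8

Fault-free: G1=1, G2=1, G3=1, G4=1 → 1. Observed 0.
  G1 stuck-at-0: output 0 ✓
  G1 stuck-at-1: output 1 ✗
  G1 inverted output: output 0 ✓
  G2 stuck-at-0: output 0 ✓
  G2 stuck-at-1: output 1 ✗
  G2 inverted output: output 0 ✓
  G3 stuck-at-0: output 0 ✓
  G3 stuck-at-1: output 1 ✗
  G3 inverted output: output 0 ✓
  G4 stuck-at-0: output 0 ✓
  G4 stuck-at-1: output 1 ✗
  G4 inverted output: output 0 ✓
Consistent faults: {G1 stuck-at-0, G1 inverted output, G2 stuck-at-0, G2 inverted output, G3 stuck-at-0, G3 inverted output, G4 stuck-at-0, G4 inverted output} — 8 in all.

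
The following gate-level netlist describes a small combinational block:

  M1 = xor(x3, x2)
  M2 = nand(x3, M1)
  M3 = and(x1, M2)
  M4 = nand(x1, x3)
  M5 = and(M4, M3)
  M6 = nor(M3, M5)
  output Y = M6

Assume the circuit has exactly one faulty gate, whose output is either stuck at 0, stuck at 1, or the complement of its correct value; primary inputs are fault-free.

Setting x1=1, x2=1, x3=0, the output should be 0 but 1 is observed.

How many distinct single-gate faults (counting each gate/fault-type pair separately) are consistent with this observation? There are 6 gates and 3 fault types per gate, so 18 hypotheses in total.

6

Fault-free: M1=1, M2=1, M3=1, M4=1, M5=1, M6=0 → 0. Observed 1.
  M1: none of the 3 fault types match ✗
  M2: stuck-at-0, inverted output ✓; others ✗
  M3: stuck-at-0, inverted output ✓; others ✗
  M4: none of the 3 fault types match ✗
  M5: none of the 3 fault types match ✗
  M6: stuck-at-1, inverted output ✓; others ✗
Consistent faults: {M2 stuck-at-0, M2 inverted output, M3 stuck-at-0, M3 inverted output, M6 stuck-at-1, M6 inverted output} — 6 in all.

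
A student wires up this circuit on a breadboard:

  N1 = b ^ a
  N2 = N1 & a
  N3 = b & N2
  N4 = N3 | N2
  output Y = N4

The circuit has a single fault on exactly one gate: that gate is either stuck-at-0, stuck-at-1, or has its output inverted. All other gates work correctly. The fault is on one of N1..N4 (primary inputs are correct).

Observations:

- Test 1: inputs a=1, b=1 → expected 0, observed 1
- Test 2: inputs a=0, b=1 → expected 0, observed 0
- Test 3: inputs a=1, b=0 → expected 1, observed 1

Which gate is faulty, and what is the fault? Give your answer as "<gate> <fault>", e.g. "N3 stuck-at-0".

Fault-free values for test 1 (a=1, b=1): N1=0, N2=0, N3=0, N4=0, giving Y=0. Observed 1.
Test 1: faults giving observed 1 are {N1 stuck-at-1, N1 inverted output, N2 stuck-at-1, N2 inverted output, N3 stuck-at-1, N3 inverted output, N4 stuck-at-1, N4 inverted output}.
Test 2 (a=0, b=1): fault-free N1=1, N2=0, N3=0, N4=0 → 0; observed 0. Eliminates N2 stuck-at-1, N2 inverted output, N3 stuck-at-1, N3 inverted output, N4 stuck-at-1, N4 inverted output.
Test 3 (a=1, b=0): fault-free N1=1, N2=1, N3=0, N4=1 → 1; observed 1. Eliminates N1 inverted output.
Only N1 stuck-at-1 is consistent with every test.

N1 stuck-at-1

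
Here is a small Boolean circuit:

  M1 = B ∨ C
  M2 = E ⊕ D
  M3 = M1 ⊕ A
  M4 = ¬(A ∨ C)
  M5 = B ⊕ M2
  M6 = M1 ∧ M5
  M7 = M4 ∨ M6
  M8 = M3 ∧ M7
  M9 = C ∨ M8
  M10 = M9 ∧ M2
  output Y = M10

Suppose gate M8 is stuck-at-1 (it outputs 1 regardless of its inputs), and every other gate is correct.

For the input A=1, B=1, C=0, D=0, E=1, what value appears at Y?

Propagate with M8 forced: M1=1, M2=1, M3=0, M4=0, M5=0, M6=0, M7=0, M8=1 [stuck-at-1], M9=1, M10=1.
So Y = 1. (Without the fault it would be 0.)

1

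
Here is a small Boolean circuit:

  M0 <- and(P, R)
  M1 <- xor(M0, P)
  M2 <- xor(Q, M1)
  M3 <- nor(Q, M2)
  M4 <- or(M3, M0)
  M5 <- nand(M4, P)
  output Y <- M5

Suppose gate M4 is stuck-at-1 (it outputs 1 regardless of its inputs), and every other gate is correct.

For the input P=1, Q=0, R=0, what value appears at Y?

0

Propagate with M4 forced: M0=0, M1=1, M2=1, M3=0, M4=1 [stuck-at-1], M5=0.
So Y = 0. (Without the fault it would be 1.)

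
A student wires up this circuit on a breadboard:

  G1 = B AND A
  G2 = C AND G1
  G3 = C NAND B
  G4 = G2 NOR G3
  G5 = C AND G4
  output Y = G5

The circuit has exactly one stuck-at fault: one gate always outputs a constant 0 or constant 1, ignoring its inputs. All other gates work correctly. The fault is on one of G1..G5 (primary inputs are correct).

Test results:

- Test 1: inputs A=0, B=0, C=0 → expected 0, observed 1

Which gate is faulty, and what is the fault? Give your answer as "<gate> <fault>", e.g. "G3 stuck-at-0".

Fault-free values for test 1 (A=0, B=0, C=0): G1=0, G2=0, G3=1, G4=0, G5=0, giving Y=0. Observed 1.
Test 1: faults giving observed 1 are {G5 stuck-at-1}.
Only G5 stuck-at-1 is consistent with every test.

G5 stuck-at-1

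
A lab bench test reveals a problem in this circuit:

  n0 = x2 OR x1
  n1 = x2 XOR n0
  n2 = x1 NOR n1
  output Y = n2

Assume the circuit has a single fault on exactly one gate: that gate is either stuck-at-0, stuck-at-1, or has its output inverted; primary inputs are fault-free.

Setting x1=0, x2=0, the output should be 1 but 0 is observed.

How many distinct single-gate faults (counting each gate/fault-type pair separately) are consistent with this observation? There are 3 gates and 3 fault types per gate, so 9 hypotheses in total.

Fault-free: n0=0, n1=0, n2=1 → 1. Observed 0.
  n0 stuck-at-0: output 1 ✗
  n0 stuck-at-1: output 0 ✓
  n0 inverted output: output 0 ✓
  n1 stuck-at-0: output 1 ✗
  n1 stuck-at-1: output 0 ✓
  n1 inverted output: output 0 ✓
  n2 stuck-at-0: output 0 ✓
  n2 stuck-at-1: output 1 ✗
  n2 inverted output: output 0 ✓
Consistent faults: {n0 stuck-at-1, n0 inverted output, n1 stuck-at-1, n1 inverted output, n2 stuck-at-0, n2 inverted output} — 6 in all.

6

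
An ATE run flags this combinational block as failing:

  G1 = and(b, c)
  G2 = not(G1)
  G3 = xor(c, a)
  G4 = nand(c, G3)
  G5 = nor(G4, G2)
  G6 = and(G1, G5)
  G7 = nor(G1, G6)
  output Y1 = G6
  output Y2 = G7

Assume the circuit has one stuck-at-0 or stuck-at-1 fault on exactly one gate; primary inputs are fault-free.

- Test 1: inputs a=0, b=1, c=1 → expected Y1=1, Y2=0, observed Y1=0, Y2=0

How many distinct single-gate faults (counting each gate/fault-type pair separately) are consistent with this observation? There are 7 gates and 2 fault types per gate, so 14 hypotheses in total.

5

Fault-free: G1=1, G2=0, G3=1, G4=0, G5=1, G6=1, G7=0 → Y1=1, Y2=0. Observed Y1=0, Y2=0.
  G1 stuck-at-0: output Y1=0, Y2=1 ✗
  G1 stuck-at-1: output Y1=1, Y2=0 ✗
  G2 stuck-at-0: output Y1=1, Y2=0 ✗
  G2 stuck-at-1: output Y1=0, Y2=0 ✓
  G3 stuck-at-0: output Y1=0, Y2=0 ✓
  G3 stuck-at-1: output Y1=1, Y2=0 ✗
  G4 stuck-at-0: output Y1=1, Y2=0 ✗
  G4 stuck-at-1: output Y1=0, Y2=0 ✓
  G5 stuck-at-0: output Y1=0, Y2=0 ✓
  G5 stuck-at-1: output Y1=1, Y2=0 ✗
  G6 stuck-at-0: output Y1=0, Y2=0 ✓
  G6 stuck-at-1: output Y1=1, Y2=0 ✗
  G7 stuck-at-0: output Y1=1, Y2=0 ✗
  G7 stuck-at-1: output Y1=1, Y2=1 ✗
Consistent faults: {G2 stuck-at-1, G3 stuck-at-0, G4 stuck-at-1, G5 stuck-at-0, G6 stuck-at-0} — 5 in all.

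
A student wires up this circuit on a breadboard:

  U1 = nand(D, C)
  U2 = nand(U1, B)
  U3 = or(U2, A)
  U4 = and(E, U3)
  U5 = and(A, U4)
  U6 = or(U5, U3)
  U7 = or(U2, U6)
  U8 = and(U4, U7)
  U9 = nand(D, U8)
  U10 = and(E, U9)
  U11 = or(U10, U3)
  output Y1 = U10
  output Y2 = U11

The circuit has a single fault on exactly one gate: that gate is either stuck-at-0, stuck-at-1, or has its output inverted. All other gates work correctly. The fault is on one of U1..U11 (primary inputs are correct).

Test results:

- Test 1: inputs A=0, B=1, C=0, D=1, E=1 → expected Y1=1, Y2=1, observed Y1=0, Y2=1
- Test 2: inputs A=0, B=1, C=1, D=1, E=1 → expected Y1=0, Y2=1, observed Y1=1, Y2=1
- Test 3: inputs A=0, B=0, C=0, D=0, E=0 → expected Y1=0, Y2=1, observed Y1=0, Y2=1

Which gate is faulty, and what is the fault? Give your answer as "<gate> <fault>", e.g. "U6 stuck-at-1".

Fault-free values for test 1 (A=0, B=1, C=0, D=1, E=1): U1=1, U2=0, U3=0, U4=0, U5=0, U6=0, U7=0, U8=0, U9=1, U10=1, U11=1, giving Y1=1, Y2=1. Observed Y1=0, Y2=1.
Test 1: faults giving observed Y1=0, Y2=1 are {U1 stuck-at-0, U1 inverted output, U2 stuck-at-1, U2 inverted output, U3 stuck-at-1, U3 inverted output}.
Test 2 (A=0, B=1, C=1, D=1, E=1): fault-free U1=0, U2=1, U3=1, U4=1, U5=0, U6=1, U7=1, U8=1, U9=0, U10=0, U11=1 → Y1=0, Y2=1; observed Y1=1, Y2=1. Eliminates U1 stuck-at-0, U2 stuck-at-1, U3 stuck-at-1.
Test 3 (A=0, B=0, C=0, D=0, E=0): fault-free U1=1, U2=1, U3=1, U4=0, U5=0, U6=1, U7=1, U8=0, U9=1, U10=0, U11=1 → Y1=0, Y2=1; observed Y1=0, Y2=1. Eliminates U2 inverted output, U3 inverted output.
Only U1 inverted output is consistent with every test.

U1 inverted output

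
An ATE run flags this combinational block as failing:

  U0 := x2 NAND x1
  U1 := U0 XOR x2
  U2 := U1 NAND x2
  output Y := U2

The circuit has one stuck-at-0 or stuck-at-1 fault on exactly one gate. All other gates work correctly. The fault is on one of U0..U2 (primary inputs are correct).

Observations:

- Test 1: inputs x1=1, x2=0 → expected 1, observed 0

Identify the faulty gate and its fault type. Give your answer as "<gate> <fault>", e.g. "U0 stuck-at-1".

Fault-free values for test 1 (x1=1, x2=0): U0=1, U1=1, U2=1, giving Y=1. Observed 0.
Test 1: faults giving observed 0 are {U2 stuck-at-0}.
Only U2 stuck-at-0 is consistent with every test.

U2 stuck-at-0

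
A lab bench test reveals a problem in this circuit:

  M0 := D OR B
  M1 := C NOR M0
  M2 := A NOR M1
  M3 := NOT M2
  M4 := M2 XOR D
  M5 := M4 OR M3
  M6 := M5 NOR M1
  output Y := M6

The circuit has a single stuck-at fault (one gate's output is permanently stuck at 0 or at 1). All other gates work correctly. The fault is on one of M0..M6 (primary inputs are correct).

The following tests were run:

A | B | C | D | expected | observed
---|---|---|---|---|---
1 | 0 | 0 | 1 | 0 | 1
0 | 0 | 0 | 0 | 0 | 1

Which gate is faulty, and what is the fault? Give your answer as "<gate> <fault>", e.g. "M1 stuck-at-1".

Fault-free values for test 1 (A=1, B=0, C=0, D=1): M0=1, M1=0, M2=0, M3=1, M4=1, M5=1, M6=0, giving Y=0. Observed 1.
Test 1: faults giving observed 1 are {M2 stuck-at-1, M5 stuck-at-0, M6 stuck-at-1}.
Test 2 (A=0, B=0, C=0, D=0): fault-free M0=0, M1=1, M2=0, M3=1, M4=0, M5=1, M6=0 → 0; observed 1. Eliminates M2 stuck-at-1, M5 stuck-at-0.
Only M6 stuck-at-1 is consistent with every test.

M6 stuck-at-1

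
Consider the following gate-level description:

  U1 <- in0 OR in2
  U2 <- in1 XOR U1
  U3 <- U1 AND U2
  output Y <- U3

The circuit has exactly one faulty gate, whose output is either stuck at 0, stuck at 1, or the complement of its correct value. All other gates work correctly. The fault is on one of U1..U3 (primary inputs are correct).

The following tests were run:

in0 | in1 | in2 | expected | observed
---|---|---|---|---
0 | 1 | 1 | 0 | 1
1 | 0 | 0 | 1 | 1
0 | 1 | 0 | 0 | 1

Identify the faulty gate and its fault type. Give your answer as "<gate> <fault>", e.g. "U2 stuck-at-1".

Fault-free values for test 1 (in0=0, in1=1, in2=1): U1=1, U2=0, U3=0, giving Y=0. Observed 1.
Test 1: faults giving observed 1 are {U2 stuck-at-1, U2 inverted output, U3 stuck-at-1, U3 inverted output}.
Test 2 (in0=1, in1=0, in2=0): fault-free U1=1, U2=1, U3=1 → 1; observed 1. Eliminates U2 inverted output, U3 inverted output.
Test 3 (in0=0, in1=1, in2=0): fault-free U1=0, U2=1, U3=0 → 0; observed 1. Eliminates U2 stuck-at-1.
Only U3 stuck-at-1 is consistent with every test.

U3 stuck-at-1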